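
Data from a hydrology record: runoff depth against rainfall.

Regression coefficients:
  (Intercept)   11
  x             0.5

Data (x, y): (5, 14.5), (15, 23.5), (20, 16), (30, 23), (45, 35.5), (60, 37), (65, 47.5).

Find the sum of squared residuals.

x=5: ŷ = 11 + 0.5·5 = 13.5; r = 14.5 − 13.5 = 1
x=15: ŷ = 11 + 0.5·15 = 18.5; r = 23.5 − 18.5 = 5
x=20: ŷ = 11 + 0.5·20 = 21; r = 16 − 21 = -5
x=30: ŷ = 11 + 0.5·30 = 26; r = 23 − 26 = -3
x=45: ŷ = 11 + 0.5·45 = 33.5; r = 35.5 − 33.5 = 2
x=60: ŷ = 11 + 0.5·60 = 41; r = 37 − 41 = -4
x=65: ŷ = 11 + 0.5·65 = 43.5; r = 47.5 − 43.5 = 4
SSE = 1 + 25 + 25 + 9 + 4 + 16 + 16 = 96

SSE = 96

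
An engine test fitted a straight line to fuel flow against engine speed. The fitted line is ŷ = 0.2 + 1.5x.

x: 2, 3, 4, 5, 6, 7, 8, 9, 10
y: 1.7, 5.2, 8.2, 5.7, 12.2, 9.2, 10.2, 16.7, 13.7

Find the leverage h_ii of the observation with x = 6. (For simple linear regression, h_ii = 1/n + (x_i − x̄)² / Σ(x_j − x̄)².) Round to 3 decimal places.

x̄ = (2 + 3 + 4 + 5 + 6 + 7 + 8 + 9 + 10)/9 = 6
Σ(x − x̄)² = 16 + 9 + 4 + 1 + 0 + 1 + 4 + 9 + 16 = 60
h = 1/9 + (0)²/60 = 0.111111 + 0 = 0.111

h = 0.111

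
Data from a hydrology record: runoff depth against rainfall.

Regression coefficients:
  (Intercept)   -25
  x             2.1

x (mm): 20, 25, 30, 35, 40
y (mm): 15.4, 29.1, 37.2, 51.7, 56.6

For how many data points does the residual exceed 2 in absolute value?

x=20: ŷ = -25 + 2.1·20 = 17; r = 15.4 − 17 = -1.6
x=25: ŷ = -25 + 2.1·25 = 27.5; r = 29.1 − 27.5 = 1.6
x=30: ŷ = -25 + 2.1·30 = 38; r = 37.2 − 38 = -0.8
x=35: ŷ = -25 + 2.1·35 = 48.5; r = 51.7 − 48.5 = 3.2
x=40: ŷ = -25 + 2.1·40 = 59; r = 56.6 − 59 = -2.4
|r| > 2: x=35 (|r|=3.2), x=40 (|r|=2.4) → 2

2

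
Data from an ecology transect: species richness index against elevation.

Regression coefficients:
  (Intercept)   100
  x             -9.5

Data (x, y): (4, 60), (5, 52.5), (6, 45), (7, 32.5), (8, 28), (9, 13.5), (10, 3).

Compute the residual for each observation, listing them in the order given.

-2, 0, 2, -1, 4, -1, -2

x=4: ŷ = 100 − 9.5·4 = 62; r = 60 − 62 = -2
x=5: ŷ = 100 − 9.5·5 = 52.5; r = 52.5 − 52.5 = 0
x=6: ŷ = 100 − 9.5·6 = 43; r = 45 − 43 = 2
x=7: ŷ = 100 − 9.5·7 = 33.5; r = 32.5 − 33.5 = -1
x=8: ŷ = 100 − 9.5·8 = 24; r = 28 − 24 = 4
x=9: ŷ = 100 − 9.5·9 = 14.5; r = 13.5 − 14.5 = -1
x=10: ŷ = 100 − 9.5·10 = 5; r = 3 − 5 = -2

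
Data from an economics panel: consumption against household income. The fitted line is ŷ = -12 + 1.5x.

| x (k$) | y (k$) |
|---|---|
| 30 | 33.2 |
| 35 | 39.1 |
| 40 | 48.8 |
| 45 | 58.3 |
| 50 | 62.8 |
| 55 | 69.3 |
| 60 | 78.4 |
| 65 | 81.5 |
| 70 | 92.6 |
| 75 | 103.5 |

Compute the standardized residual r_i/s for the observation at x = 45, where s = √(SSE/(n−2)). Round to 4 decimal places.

1.2971

x=30: ŷ = -12 + 1.5·30 = 33; r = 33.2 − 33 = 0.2
x=35: ŷ = -12 + 1.5·35 = 40.5; r = 39.1 − 40.5 = -1.4
x=40: ŷ = -12 + 1.5·40 = 48; r = 48.8 − 48 = 0.8
x=45: ŷ = -12 + 1.5·45 = 55.5; r = 58.3 − 55.5 = 2.8
x=50: ŷ = -12 + 1.5·50 = 63; r = 62.8 − 63 = -0.2
x=55: ŷ = -12 + 1.5·55 = 70.5; r = 69.3 − 70.5 = -1.2
x=60: ŷ = -12 + 1.5·60 = 78; r = 78.4 − 78 = 0.4
x=65: ŷ = -12 + 1.5·65 = 85.5; r = 81.5 − 85.5 = -4
x=70: ŷ = -12 + 1.5·70 = 93; r = 92.6 − 93 = -0.4
x=75: ŷ = -12 + 1.5·75 = 100.5; r = 103.5 − 100.5 = 3
SSE = 0.04 + 1.96 + 0.64 + 7.84 + 0.04 + 1.44 + 0.16 + 16 + 0.16 + 9 = 37.28
s = √(37.28/8) = 2.1587
r/s = 2.8 / 2.1587 = 1.2971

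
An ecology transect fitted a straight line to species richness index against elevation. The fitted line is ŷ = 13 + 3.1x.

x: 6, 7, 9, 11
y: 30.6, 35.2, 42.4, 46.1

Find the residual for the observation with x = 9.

e = 1.5

ŷ = 13 + 3.1·9 = 40.9
e = 42.4 − 40.9 = 1.5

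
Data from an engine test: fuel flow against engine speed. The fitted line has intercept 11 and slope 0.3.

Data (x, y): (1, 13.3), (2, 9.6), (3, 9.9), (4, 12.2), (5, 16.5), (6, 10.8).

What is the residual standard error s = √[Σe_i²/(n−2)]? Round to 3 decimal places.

s = 2.828

x=1: ŷ = 11 + 0.3·1 = 11.3; e = 13.3 − 11.3 = 2
x=2: ŷ = 11 + 0.3·2 = 11.6; e = 9.6 − 11.6 = -2
x=3: ŷ = 11 + 0.3·3 = 11.9; e = 9.9 − 11.9 = -2
x=4: ŷ = 11 + 0.3·4 = 12.2; e = 12.2 − 12.2 = 0
x=5: ŷ = 11 + 0.3·5 = 12.5; e = 16.5 − 12.5 = 4
x=6: ŷ = 11 + 0.3·6 = 12.8; e = 10.8 − 12.8 = -2
SSE = 4 + 4 + 4 + 0 + 16 + 4 = 32
s = √(32/4) = √8 ≈ 2.828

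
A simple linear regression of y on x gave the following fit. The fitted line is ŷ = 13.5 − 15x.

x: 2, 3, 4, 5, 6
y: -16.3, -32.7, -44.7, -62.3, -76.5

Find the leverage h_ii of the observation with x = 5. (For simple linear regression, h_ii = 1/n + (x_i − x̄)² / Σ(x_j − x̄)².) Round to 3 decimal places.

x̄ = (2 + 3 + 4 + 5 + 6)/5 = 4
Σ(x − x̄)² = 4 + 1 + 0 + 1 + 4 = 10
h = 1/5 + (1)²/10 = 0.2 + 0.1 = 0.300

h = 0.300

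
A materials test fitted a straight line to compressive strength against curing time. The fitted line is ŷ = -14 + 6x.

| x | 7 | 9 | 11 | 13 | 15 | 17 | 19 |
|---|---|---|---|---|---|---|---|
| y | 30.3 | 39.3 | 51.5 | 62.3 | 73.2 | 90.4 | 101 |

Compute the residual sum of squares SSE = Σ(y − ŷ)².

SSE = 23.52

x=7: ŷ = -14 + 6·7 = 28; r = 30.3 − 28 = 2.3
x=9: ŷ = -14 + 6·9 = 40; r = 39.3 − 40 = -0.7
x=11: ŷ = -14 + 6·11 = 52; r = 51.5 − 52 = -0.5
x=13: ŷ = -14 + 6·13 = 64; r = 62.3 − 64 = -1.7
x=15: ŷ = -14 + 6·15 = 76; r = 73.2 − 76 = -2.8
x=17: ŷ = -14 + 6·17 = 88; r = 90.4 − 88 = 2.4
x=19: ŷ = -14 + 6·19 = 100; r = 101 − 100 = 1
SSE = 5.29 + 0.49 + 0.25 + 2.89 + 7.84 + 5.76 + 1 = 23.52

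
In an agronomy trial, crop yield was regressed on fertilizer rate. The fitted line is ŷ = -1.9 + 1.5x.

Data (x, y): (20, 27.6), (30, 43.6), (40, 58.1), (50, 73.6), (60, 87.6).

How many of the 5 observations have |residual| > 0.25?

x=20: ŷ = -1.9 + 1.5·20 = 28.1; r = 27.6 − 28.1 = -0.5
x=30: ŷ = -1.9 + 1.5·30 = 43.1; r = 43.6 − 43.1 = 0.5
x=40: ŷ = -1.9 + 1.5·40 = 58.1; r = 58.1 − 58.1 = 0
x=50: ŷ = -1.9 + 1.5·50 = 73.1; r = 73.6 − 73.1 = 0.5
x=60: ŷ = -1.9 + 1.5·60 = 88.1; r = 87.6 − 88.1 = -0.5
|r| > 0.25: x=20 (|r|=0.5), x=30 (|r|=0.5), x=50 (|r|=0.5), x=60 (|r|=0.5) → 4

4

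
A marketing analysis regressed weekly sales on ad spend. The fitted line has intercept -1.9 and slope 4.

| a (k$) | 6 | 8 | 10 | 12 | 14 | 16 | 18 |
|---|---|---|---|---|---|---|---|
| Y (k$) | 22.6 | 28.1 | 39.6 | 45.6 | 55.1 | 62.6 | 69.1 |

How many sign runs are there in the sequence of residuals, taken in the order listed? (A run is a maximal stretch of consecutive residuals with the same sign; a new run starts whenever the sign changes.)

a=6: ŷ = -1.9 + 4·6 = 22.1; e = 22.6 − 22.1 = 0.5
a=8: ŷ = -1.9 + 4·8 = 30.1; e = 28.1 − 30.1 = -2
a=10: ŷ = -1.9 + 4·10 = 38.1; e = 39.6 − 38.1 = 1.5
a=12: ŷ = -1.9 + 4·12 = 46.1; e = 45.6 − 46.1 = -0.5
a=14: ŷ = -1.9 + 4·14 = 54.1; e = 55.1 − 54.1 = 1
a=16: ŷ = -1.9 + 4·16 = 62.1; e = 62.6 − 62.1 = 0.5
a=18: ŷ = -1.9 + 4·18 = 70.1; e = 69.1 − 70.1 = -1
Signs: + − + − + + −
Runs: +×1, −×1, +×1, −×1, +×2, −×1 → 6

6 runs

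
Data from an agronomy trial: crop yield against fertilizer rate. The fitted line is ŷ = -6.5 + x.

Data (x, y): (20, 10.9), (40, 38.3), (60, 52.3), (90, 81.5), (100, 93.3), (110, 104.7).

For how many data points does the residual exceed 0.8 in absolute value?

x=20: ŷ = -6.5 + 20 = 13.5; r = 10.9 − 13.5 = -2.6
x=40: ŷ = -6.5 + 40 = 33.5; r = 38.3 − 33.5 = 4.8
x=60: ŷ = -6.5 + 60 = 53.5; r = 52.3 − 53.5 = -1.2
x=90: ŷ = -6.5 + 90 = 83.5; r = 81.5 − 83.5 = -2
x=100: ŷ = -6.5 + 100 = 93.5; r = 93.3 − 93.5 = -0.2
x=110: ŷ = -6.5 + 110 = 103.5; r = 104.7 − 103.5 = 1.2
|r| > 0.8: x=20 (|r|=2.6), x=40 (|r|=4.8), x=60 (|r|=1.2), x=90 (|r|=2), x=110 (|r|=1.2) → 5

5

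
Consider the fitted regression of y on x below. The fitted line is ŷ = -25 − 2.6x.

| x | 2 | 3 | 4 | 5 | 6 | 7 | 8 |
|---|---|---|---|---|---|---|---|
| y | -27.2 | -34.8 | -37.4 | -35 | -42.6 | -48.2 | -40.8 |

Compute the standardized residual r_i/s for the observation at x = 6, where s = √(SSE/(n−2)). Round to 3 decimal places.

x=2: ŷ = -25 − 2.6·2 = -30.2; r = -27.2 − (-30.2) = 3
x=3: ŷ = -25 − 2.6·3 = -32.8; r = -34.8 − (-32.8) = -2
x=4: ŷ = -25 − 2.6·4 = -35.4; r = -37.4 − (-35.4) = -2
x=5: ŷ = -25 − 2.6·5 = -38; r = -35 − (-38) = 3
x=6: ŷ = -25 − 2.6·6 = -40.6; r = -42.6 − (-40.6) = -2
x=7: ŷ = -25 − 2.6·7 = -43.2; r = -48.2 − (-43.2) = -5
x=8: ŷ = -25 − 2.6·8 = -45.8; r = -40.8 − (-45.8) = 5
SSE = 9 + 4 + 4 + 9 + 4 + 25 + 25 = 80
s = √(80/5) = 4
r/s = -2 / 4 = -0.500

-0.500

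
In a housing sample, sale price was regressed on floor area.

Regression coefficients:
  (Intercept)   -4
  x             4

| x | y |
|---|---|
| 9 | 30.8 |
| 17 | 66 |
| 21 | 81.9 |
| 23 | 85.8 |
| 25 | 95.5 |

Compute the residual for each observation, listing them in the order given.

-1.2, 2, 1.9, -2.2, -0.5

x=9: ŷ = -4 + 4·9 = 32; r = 30.8 − 32 = -1.2
x=17: ŷ = -4 + 4·17 = 64; r = 66 − 64 = 2
x=21: ŷ = -4 + 4·21 = 80; r = 81.9 − 80 = 1.9
x=23: ŷ = -4 + 4·23 = 88; r = 85.8 − 88 = -2.2
x=25: ŷ = -4 + 4·25 = 96; r = 95.5 − 96 = -0.5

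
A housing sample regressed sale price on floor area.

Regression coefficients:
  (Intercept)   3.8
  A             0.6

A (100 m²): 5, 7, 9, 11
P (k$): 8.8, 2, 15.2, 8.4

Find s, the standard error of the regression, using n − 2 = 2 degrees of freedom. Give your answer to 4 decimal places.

A=5: ŷ = 3.8 + 0.6·5 = 6.8; r = 8.8 − 6.8 = 2
A=7: ŷ = 3.8 + 0.6·7 = 8; r = 2 − 8 = -6
A=9: ŷ = 3.8 + 0.6·9 = 9.2; r = 15.2 − 9.2 = 6
A=11: ŷ = 3.8 + 0.6·11 = 10.4; r = 8.4 − 10.4 = -2
SSE = 4 + 36 + 36 + 4 = 80
s = √(80/2) = √40 ≈ 6.3246

s = 6.3246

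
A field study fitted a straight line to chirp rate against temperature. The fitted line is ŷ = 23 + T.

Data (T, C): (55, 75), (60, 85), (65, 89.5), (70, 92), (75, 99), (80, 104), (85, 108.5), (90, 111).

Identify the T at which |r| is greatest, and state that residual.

T = 55, r = -3

T=55: ŷ = 23 + 55 = 78; r = 75 − 78 = -3
T=60: ŷ = 23 + 60 = 83; r = 85 − 83 = 2
T=65: ŷ = 23 + 65 = 88; r = 89.5 − 88 = 1.5
T=70: ŷ = 23 + 70 = 93; r = 92 − 93 = -1
T=75: ŷ = 23 + 75 = 98; r = 99 − 98 = 1
T=80: ŷ = 23 + 80 = 103; r = 104 − 103 = 1
T=85: ŷ = 23 + 85 = 108; r = 108.5 − 108 = 0.5
T=90: ŷ = 23 + 90 = 113; r = 111 − 113 = -2
Largest |r| is 3 at T = 55, residual -3.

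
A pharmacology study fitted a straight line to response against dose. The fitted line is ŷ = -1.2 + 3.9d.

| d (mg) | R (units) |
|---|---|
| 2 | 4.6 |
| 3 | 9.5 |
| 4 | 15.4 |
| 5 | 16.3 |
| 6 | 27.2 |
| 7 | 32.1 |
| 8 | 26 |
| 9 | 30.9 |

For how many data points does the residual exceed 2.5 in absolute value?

4

d=2: ŷ = -1.2 + 3.9·2 = 6.6; e = 4.6 − 6.6 = -2
d=3: ŷ = -1.2 + 3.9·3 = 10.5; e = 9.5 − 10.5 = -1
d=4: ŷ = -1.2 + 3.9·4 = 14.4; e = 15.4 − 14.4 = 1
d=5: ŷ = -1.2 + 3.9·5 = 18.3; e = 16.3 − 18.3 = -2
d=6: ŷ = -1.2 + 3.9·6 = 22.2; e = 27.2 − 22.2 = 5
d=7: ŷ = -1.2 + 3.9·7 = 26.1; e = 32.1 − 26.1 = 6
d=8: ŷ = -1.2 + 3.9·8 = 30; e = 26 − 30 = -4
d=9: ŷ = -1.2 + 3.9·9 = 33.9; e = 30.9 − 33.9 = -3
|e| > 2.5: d=6 (|e|=5), d=7 (|e|=6), d=8 (|e|=4), d=9 (|e|=3) → 4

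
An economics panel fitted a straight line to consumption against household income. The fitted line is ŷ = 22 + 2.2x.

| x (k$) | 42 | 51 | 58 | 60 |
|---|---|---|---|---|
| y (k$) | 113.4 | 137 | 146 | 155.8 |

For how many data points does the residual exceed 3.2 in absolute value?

x=42: ŷ = 22 + 2.2·42 = 114.4; e = 113.4 − 114.4 = -1
x=51: ŷ = 22 + 2.2·51 = 134.2; e = 137 − 134.2 = 2.8
x=58: ŷ = 22 + 2.2·58 = 149.6; e = 146 − 149.6 = -3.6
x=60: ŷ = 22 + 2.2·60 = 154; e = 155.8 − 154 = 1.8
|e| > 3.2: x=58 (|e|=3.6) → 1

1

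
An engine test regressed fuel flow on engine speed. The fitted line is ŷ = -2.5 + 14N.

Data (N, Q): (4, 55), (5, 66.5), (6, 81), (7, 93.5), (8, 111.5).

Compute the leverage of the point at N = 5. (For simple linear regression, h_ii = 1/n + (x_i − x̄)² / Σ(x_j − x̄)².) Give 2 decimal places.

N̄ = (4 + 5 + 6 + 7 + 8)/5 = 6
Σ(N − N̄)² = 4 + 1 + 0 + 1 + 4 = 10
h = 1/5 + (-1)²/10 = 0.2 + 0.1 = 0.30

h = 0.30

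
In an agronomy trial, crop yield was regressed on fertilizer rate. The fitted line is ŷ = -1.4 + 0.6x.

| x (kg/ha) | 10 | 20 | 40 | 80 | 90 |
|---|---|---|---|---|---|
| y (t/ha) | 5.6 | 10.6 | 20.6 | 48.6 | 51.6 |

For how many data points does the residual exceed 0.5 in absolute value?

x=10: ŷ = -1.4 + 0.6·10 = 4.6; r = 5.6 − 4.6 = 1
x=20: ŷ = -1.4 + 0.6·20 = 10.6; r = 10.6 − 10.6 = 0
x=40: ŷ = -1.4 + 0.6·40 = 22.6; r = 20.6 − 22.6 = -2
x=80: ŷ = -1.4 + 0.6·80 = 46.6; r = 48.6 − 46.6 = 2
x=90: ŷ = -1.4 + 0.6·90 = 52.6; r = 51.6 − 52.6 = -1
|r| > 0.5: x=10 (|r|=1), x=40 (|r|=2), x=80 (|r|=2), x=90 (|r|=1) → 4

4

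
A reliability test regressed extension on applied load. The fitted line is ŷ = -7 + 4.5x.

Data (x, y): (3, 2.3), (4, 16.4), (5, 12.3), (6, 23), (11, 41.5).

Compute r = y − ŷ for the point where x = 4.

ŷ = -7 + 4.5·4 = 11
r = 16.4 − 11 = 5.4

r = 5.4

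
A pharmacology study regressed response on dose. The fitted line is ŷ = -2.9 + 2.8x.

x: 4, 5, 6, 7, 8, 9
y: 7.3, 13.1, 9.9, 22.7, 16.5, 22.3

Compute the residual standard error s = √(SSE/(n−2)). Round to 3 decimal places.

x=4: ŷ = -2.9 + 2.8·4 = 8.3; r = 7.3 − 8.3 = -1
x=5: ŷ = -2.9 + 2.8·5 = 11.1; r = 13.1 − 11.1 = 2
x=6: ŷ = -2.9 + 2.8·6 = 13.9; r = 9.9 − 13.9 = -4
x=7: ŷ = -2.9 + 2.8·7 = 16.7; r = 22.7 − 16.7 = 6
x=8: ŷ = -2.9 + 2.8·8 = 19.5; r = 16.5 − 19.5 = -3
x=9: ŷ = -2.9 + 2.8·9 = 22.3; r = 22.3 − 22.3 = 0
SSE = 1 + 4 + 16 + 36 + 9 + 0 = 66
s = √(66/4) = √16.5 ≈ 4.062

s = 4.062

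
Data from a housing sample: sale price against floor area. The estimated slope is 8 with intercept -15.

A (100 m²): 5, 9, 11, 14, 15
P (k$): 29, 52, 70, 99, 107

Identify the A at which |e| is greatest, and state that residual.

A = 9, e = -5

A=5: P̂ = -15 + 8·5 = 25; e = 29 − 25 = 4
A=9: P̂ = -15 + 8·9 = 57; e = 52 − 57 = -5
A=11: P̂ = -15 + 8·11 = 73; e = 70 − 73 = -3
A=14: P̂ = -15 + 8·14 = 97; e = 99 − 97 = 2
A=15: P̂ = -15 + 8·15 = 105; e = 107 − 105 = 2
Largest |e| is 5 at A = 9, residual -5.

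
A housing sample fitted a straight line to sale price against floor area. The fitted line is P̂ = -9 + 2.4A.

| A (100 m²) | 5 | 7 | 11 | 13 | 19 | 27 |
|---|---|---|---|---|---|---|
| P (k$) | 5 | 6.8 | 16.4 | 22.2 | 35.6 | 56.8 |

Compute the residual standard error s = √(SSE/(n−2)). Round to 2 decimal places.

A=5: P̂ = -9 + 2.4·5 = 3; e = 5 − 3 = 2
A=7: P̂ = -9 + 2.4·7 = 7.8; e = 6.8 − 7.8 = -1
A=11: P̂ = -9 + 2.4·11 = 17.4; e = 16.4 − 17.4 = -1
A=13: P̂ = -9 + 2.4·13 = 22.2; e = 22.2 − 22.2 = 0
A=19: P̂ = -9 + 2.4·19 = 36.6; e = 35.6 − 36.6 = -1
A=27: P̂ = -9 + 2.4·27 = 55.8; e = 56.8 − 55.8 = 1
SSE = 4 + 1 + 1 + 0 + 1 + 1 = 8
s = √(8/4) = √2 ≈ 1.41

s = 1.41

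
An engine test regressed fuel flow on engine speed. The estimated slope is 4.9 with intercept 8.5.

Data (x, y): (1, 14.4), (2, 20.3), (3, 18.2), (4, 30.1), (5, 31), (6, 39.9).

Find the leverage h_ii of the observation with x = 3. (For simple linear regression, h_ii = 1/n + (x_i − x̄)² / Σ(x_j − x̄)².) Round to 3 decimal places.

x̄ = (1 + 2 + 3 + 4 + 5 + 6)/6 = 3.5
Σ(x − x̄)² = 6.25 + 2.25 + 0.25 + 0.25 + 2.25 + 6.25 = 17.5
h = 1/6 + (-0.5)²/17.5 = 0.166667 + 0.0142857 = 0.181

h = 0.181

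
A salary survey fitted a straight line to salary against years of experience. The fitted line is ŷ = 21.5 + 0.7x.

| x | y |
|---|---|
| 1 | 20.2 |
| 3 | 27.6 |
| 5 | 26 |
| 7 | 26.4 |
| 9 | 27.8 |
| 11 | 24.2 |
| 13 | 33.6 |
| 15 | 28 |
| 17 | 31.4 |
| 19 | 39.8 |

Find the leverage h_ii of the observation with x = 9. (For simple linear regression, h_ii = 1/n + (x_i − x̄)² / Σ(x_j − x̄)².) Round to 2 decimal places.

x̄ = (1 + 3 + 5 + 7 + 9 + 11 + 13 + 15 + 17 + 19)/10 = 10
Σ(x − x̄)² = 81 + 49 + 25 + 9 + 1 + 1 + 9 + 25 + 49 + 81 = 330
h = 1/10 + (-1)²/330 = 0.1 + 0.0030303 = 0.10

h = 0.10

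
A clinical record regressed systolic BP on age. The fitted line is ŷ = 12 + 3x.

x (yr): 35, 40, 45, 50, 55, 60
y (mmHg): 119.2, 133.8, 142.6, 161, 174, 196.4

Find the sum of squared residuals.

SSE = 56.8

x=35: ŷ = 12 + 3·35 = 117; e = 119.2 − 117 = 2.2
x=40: ŷ = 12 + 3·40 = 132; e = 133.8 − 132 = 1.8
x=45: ŷ = 12 + 3·45 = 147; e = 142.6 − 147 = -4.4
x=50: ŷ = 12 + 3·50 = 162; e = 161 − 162 = -1
x=55: ŷ = 12 + 3·55 = 177; e = 174 − 177 = -3
x=60: ŷ = 12 + 3·60 = 192; e = 196.4 − 192 = 4.4
SSE = 4.84 + 3.24 + 19.36 + 1 + 9 + 19.36 = 56.8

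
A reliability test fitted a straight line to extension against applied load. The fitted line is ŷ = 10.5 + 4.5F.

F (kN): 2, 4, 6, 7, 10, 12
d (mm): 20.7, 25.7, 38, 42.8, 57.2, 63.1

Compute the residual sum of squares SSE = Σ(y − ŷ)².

F=2: ŷ = 10.5 + 4.5·2 = 19.5; r = 20.7 − 19.5 = 1.2
F=4: ŷ = 10.5 + 4.5·4 = 28.5; r = 25.7 − 28.5 = -2.8
F=6: ŷ = 10.5 + 4.5·6 = 37.5; r = 38 − 37.5 = 0.5
F=7: ŷ = 10.5 + 4.5·7 = 42; r = 42.8 − 42 = 0.8
F=10: ŷ = 10.5 + 4.5·10 = 55.5; r = 57.2 − 55.5 = 1.7
F=12: ŷ = 10.5 + 4.5·12 = 64.5; r = 63.1 − 64.5 = -1.4
SSE = 1.44 + 7.84 + 0.25 + 0.64 + 2.89 + 1.96 = 15.02

SSE = 15.02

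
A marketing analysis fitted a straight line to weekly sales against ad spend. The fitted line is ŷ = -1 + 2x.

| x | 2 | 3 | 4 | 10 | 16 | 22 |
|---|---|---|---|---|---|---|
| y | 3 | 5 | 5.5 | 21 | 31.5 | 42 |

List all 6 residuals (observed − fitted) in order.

0, 0, -1.5, 2, 0.5, -1

x=2: ŷ = -1 + 2·2 = 3; e = 3 − 3 = 0
x=3: ŷ = -1 + 2·3 = 5; e = 5 − 5 = 0
x=4: ŷ = -1 + 2·4 = 7; e = 5.5 − 7 = -1.5
x=10: ŷ = -1 + 2·10 = 19; e = 21 − 19 = 2
x=16: ŷ = -1 + 2·16 = 31; e = 31.5 − 31 = 0.5
x=22: ŷ = -1 + 2·22 = 43; e = 42 − 43 = -1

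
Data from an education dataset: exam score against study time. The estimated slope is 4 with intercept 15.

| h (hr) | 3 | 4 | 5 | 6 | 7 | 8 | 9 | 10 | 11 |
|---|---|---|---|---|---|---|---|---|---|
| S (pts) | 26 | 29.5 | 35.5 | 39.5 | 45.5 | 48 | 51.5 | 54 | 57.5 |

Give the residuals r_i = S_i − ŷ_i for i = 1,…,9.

h=3: ŷ = 15 + 4·3 = 27; r = 26 − 27 = -1
h=4: ŷ = 15 + 4·4 = 31; r = 29.5 − 31 = -1.5
h=5: ŷ = 15 + 4·5 = 35; r = 35.5 − 35 = 0.5
h=6: ŷ = 15 + 4·6 = 39; r = 39.5 − 39 = 0.5
h=7: ŷ = 15 + 4·7 = 43; r = 45.5 − 43 = 2.5
h=8: ŷ = 15 + 4·8 = 47; r = 48 − 47 = 1
h=9: ŷ = 15 + 4·9 = 51; r = 51.5 − 51 = 0.5
h=10: ŷ = 15 + 4·10 = 55; r = 54 − 55 = -1
h=11: ŷ = 15 + 4·11 = 59; r = 57.5 − 59 = -1.5

-1, -1.5, 0.5, 0.5, 2.5, 1, 0.5, -1, -1.5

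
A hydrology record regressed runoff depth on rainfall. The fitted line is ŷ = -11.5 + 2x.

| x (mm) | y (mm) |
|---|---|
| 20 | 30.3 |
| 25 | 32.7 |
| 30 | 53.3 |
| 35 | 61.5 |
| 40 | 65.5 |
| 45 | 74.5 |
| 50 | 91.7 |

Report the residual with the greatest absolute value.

x=20: ŷ = -11.5 + 2·20 = 28.5; r = 30.3 − 28.5 = 1.8
x=25: ŷ = -11.5 + 2·25 = 38.5; r = 32.7 − 38.5 = -5.8
x=30: ŷ = -11.5 + 2·30 = 48.5; r = 53.3 − 48.5 = 4.8
x=35: ŷ = -11.5 + 2·35 = 58.5; r = 61.5 − 58.5 = 3
x=40: ŷ = -11.5 + 2·40 = 68.5; r = 65.5 − 68.5 = -3
x=45: ŷ = -11.5 + 2·45 = 78.5; r = 74.5 − 78.5 = -4
x=50: ŷ = -11.5 + 2·50 = 88.5; r = 91.7 − 88.5 = 3.2
Largest |r| is 5.8 at x = 25, residual -5.8.

r = -5.8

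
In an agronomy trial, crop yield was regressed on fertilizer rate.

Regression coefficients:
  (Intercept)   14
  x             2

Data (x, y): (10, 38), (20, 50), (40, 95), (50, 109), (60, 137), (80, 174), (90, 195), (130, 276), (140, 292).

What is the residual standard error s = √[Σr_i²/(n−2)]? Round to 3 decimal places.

s = 3.295

x=10: ŷ = 14 + 2·10 = 34; r = 38 − 34 = 4
x=20: ŷ = 14 + 2·20 = 54; r = 50 − 54 = -4
x=40: ŷ = 14 + 2·40 = 94; r = 95 − 94 = 1
x=50: ŷ = 14 + 2·50 = 114; r = 109 − 114 = -5
x=60: ŷ = 14 + 2·60 = 134; r = 137 − 134 = 3
x=80: ŷ = 14 + 2·80 = 174; r = 174 − 174 = 0
x=90: ŷ = 14 + 2·90 = 194; r = 195 − 194 = 1
x=130: ŷ = 14 + 2·130 = 274; r = 276 − 274 = 2
x=140: ŷ = 14 + 2·140 = 294; r = 292 − 294 = -2
SSE = 16 + 16 + 1 + 25 + 9 + 0 + 1 + 4 + 4 = 76
s = √(76/7) = √10.8571 ≈ 3.295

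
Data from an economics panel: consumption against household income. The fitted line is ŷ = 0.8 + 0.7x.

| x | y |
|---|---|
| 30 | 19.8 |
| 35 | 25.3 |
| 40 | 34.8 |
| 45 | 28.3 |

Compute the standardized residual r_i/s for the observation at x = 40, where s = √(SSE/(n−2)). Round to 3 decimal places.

1.134

x=30: ŷ = 0.8 + 0.7·30 = 21.8; r = 19.8 − 21.8 = -2
x=35: ŷ = 0.8 + 0.7·35 = 25.3; r = 25.3 − 25.3 = 0
x=40: ŷ = 0.8 + 0.7·40 = 28.8; r = 34.8 − 28.8 = 6
x=45: ŷ = 0.8 + 0.7·45 = 32.3; r = 28.3 − 32.3 = -4
SSE = 4 + 0 + 36 + 16 = 56
s = √(56/2) = 5.2915
r/s = 6 / 5.2915 = 1.134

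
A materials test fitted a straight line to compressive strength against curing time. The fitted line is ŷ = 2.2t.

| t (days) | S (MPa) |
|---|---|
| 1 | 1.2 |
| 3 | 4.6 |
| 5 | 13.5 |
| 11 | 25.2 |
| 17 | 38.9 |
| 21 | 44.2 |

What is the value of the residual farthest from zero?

e = 2.5

t=1: ŷ = 2.2·1 = 2.2; e = 1.2 − 2.2 = -1
t=3: ŷ = 2.2·3 = 6.6; e = 4.6 − 6.6 = -2
t=5: ŷ = 2.2·5 = 11; e = 13.5 − 11 = 2.5
t=11: ŷ = 2.2·11 = 24.2; e = 25.2 − 24.2 = 1
t=17: ŷ = 2.2·17 = 37.4; e = 38.9 − 37.4 = 1.5
t=21: ŷ = 2.2·21 = 46.2; e = 44.2 − 46.2 = -2
Largest |e| is 2.5 at t = 5, residual 2.5.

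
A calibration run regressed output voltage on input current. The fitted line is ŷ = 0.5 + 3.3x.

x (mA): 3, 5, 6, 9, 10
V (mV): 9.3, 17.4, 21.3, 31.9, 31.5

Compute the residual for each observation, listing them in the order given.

-1.1, 0.4, 1, 1.7, -2

x=3: ŷ = 0.5 + 3.3·3 = 10.4; r = 9.3 − 10.4 = -1.1
x=5: ŷ = 0.5 + 3.3·5 = 17; r = 17.4 − 17 = 0.4
x=6: ŷ = 0.5 + 3.3·6 = 20.3; r = 21.3 − 20.3 = 1
x=9: ŷ = 0.5 + 3.3·9 = 30.2; r = 31.9 − 30.2 = 1.7
x=10: ŷ = 0.5 + 3.3·10 = 33.5; r = 31.5 − 33.5 = -2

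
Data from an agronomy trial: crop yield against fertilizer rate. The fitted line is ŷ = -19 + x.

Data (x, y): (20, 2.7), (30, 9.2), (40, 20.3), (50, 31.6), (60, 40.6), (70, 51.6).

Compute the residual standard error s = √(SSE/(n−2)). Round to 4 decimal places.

x=20: ŷ = -19 + 20 = 1; e = 2.7 − 1 = 1.7
x=30: ŷ = -19 + 30 = 11; e = 9.2 − 11 = -1.8
x=40: ŷ = -19 + 40 = 21; e = 20.3 − 21 = -0.7
x=50: ŷ = -19 + 50 = 31; e = 31.6 − 31 = 0.6
x=60: ŷ = -19 + 60 = 41; e = 40.6 − 41 = -0.4
x=70: ŷ = -19 + 70 = 51; e = 51.6 − 51 = 0.6
SSE = 2.89 + 3.24 + 0.49 + 0.36 + 0.16 + 0.36 = 7.5
s = √(7.5/4) = √1.875 ≈ 1.3693

s = 1.3693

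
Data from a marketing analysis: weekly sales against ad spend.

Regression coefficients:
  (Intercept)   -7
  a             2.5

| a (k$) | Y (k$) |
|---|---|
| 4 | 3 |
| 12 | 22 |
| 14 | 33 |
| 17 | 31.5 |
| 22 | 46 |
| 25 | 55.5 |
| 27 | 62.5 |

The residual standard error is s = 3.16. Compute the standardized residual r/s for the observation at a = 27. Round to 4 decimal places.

Ŷ = -7 + 2.5·27 = 60.5
r = 62.5 − 60.5 = 2
r/s = 2 / 3.16 = 0.6329

0.6329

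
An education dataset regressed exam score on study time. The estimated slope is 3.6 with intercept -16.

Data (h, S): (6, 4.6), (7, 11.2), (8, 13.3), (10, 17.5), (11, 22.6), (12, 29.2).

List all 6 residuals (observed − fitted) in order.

-1, 2, 0.5, -2.5, -1, 2

h=6: Ŝ = -16 + 3.6·6 = 5.6; r = 4.6 − 5.6 = -1
h=7: Ŝ = -16 + 3.6·7 = 9.2; r = 11.2 − 9.2 = 2
h=8: Ŝ = -16 + 3.6·8 = 12.8; r = 13.3 − 12.8 = 0.5
h=10: Ŝ = -16 + 3.6·10 = 20; r = 17.5 − 20 = -2.5
h=11: Ŝ = -16 + 3.6·11 = 23.6; r = 22.6 − 23.6 = -1
h=12: Ŝ = -16 + 3.6·12 = 27.2; r = 29.2 − 27.2 = 2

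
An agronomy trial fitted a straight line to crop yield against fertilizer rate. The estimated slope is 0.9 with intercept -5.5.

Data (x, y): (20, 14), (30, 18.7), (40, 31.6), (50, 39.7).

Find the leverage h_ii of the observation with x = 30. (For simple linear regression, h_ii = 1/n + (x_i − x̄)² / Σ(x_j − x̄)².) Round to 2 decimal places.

h = 0.30

x̄ = (20 + 30 + 40 + 50)/4 = 35
Σ(x − x̄)² = 225 + 25 + 25 + 225 = 500
h = 1/4 + (-5)²/500 = 0.25 + 0.05 = 0.30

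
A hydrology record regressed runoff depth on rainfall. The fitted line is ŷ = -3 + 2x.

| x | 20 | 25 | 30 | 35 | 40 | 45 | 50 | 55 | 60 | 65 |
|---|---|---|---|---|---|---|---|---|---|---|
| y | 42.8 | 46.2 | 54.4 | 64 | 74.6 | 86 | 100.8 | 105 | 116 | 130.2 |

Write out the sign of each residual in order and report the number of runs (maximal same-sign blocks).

x=20: ŷ = -3 + 2·20 = 37; r = 42.8 − 37 = 5.8
x=25: ŷ = -3 + 2·25 = 47; r = 46.2 − 47 = -0.8
x=30: ŷ = -3 + 2·30 = 57; r = 54.4 − 57 = -2.6
x=35: ŷ = -3 + 2·35 = 67; r = 64 − 67 = -3
x=40: ŷ = -3 + 2·40 = 77; r = 74.6 − 77 = -2.4
x=45: ŷ = -3 + 2·45 = 87; r = 86 − 87 = -1
x=50: ŷ = -3 + 2·50 = 97; r = 100.8 − 97 = 3.8
x=55: ŷ = -3 + 2·55 = 107; r = 105 − 107 = -2
x=60: ŷ = -3 + 2·60 = 117; r = 116 − 117 = -1
x=65: ŷ = -3 + 2·65 = 127; r = 130.2 − 127 = 3.2
Signs: + − − − − − + − − +
Runs: +×1, −×5, +×1, −×2, +×1 → 5

5 runs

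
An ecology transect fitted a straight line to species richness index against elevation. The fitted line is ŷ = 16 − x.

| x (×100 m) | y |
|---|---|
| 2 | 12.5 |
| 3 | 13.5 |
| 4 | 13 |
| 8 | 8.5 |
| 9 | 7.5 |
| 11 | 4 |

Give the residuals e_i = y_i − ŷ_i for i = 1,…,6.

x=2: ŷ = 16 − 2 = 14; e = 12.5 − 14 = -1.5
x=3: ŷ = 16 − 3 = 13; e = 13.5 − 13 = 0.5
x=4: ŷ = 16 − 4 = 12; e = 13 − 12 = 1
x=8: ŷ = 16 − 8 = 8; e = 8.5 − 8 = 0.5
x=9: ŷ = 16 − 9 = 7; e = 7.5 − 7 = 0.5
x=11: ŷ = 16 − 11 = 5; e = 4 − 5 = -1

-1.5, 0.5, 1, 0.5, 0.5, -1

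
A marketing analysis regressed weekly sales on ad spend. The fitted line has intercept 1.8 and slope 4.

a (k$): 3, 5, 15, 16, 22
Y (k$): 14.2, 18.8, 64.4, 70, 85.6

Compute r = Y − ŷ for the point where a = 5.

r = -3

ŷ = 1.8 + 4·5 = 21.8
r = 18.8 − 21.8 = -3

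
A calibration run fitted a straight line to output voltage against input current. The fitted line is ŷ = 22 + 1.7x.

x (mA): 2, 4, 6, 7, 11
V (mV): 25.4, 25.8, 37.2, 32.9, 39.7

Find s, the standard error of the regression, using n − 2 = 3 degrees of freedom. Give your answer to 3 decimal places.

s = 3.464

x=2: ŷ = 22 + 1.7·2 = 25.4; r = 25.4 − 25.4 = 0
x=4: ŷ = 22 + 1.7·4 = 28.8; r = 25.8 − 28.8 = -3
x=6: ŷ = 22 + 1.7·6 = 32.2; r = 37.2 − 32.2 = 5
x=7: ŷ = 22 + 1.7·7 = 33.9; r = 32.9 − 33.9 = -1
x=11: ŷ = 22 + 1.7·11 = 40.7; r = 39.7 − 40.7 = -1
SSE = 0 + 9 + 25 + 1 + 1 = 36
s = √(36/3) = √12 ≈ 3.464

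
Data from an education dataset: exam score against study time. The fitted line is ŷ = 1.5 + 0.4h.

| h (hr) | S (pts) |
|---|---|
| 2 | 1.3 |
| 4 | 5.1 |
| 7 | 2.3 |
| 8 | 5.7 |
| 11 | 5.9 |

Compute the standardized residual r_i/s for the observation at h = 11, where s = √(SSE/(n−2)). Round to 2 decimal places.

0.00

h=2: ŷ = 1.5 + 0.4·2 = 2.3; r = 1.3 − 2.3 = -1
h=4: ŷ = 1.5 + 0.4·4 = 3.1; r = 5.1 − 3.1 = 2
h=7: ŷ = 1.5 + 0.4·7 = 4.3; r = 2.3 − 4.3 = -2
h=8: ŷ = 1.5 + 0.4·8 = 4.7; r = 5.7 − 4.7 = 1
h=11: ŷ = 1.5 + 0.4·11 = 5.9; r = 5.9 − 5.9 = 0
SSE = 1 + 4 + 4 + 1 + 0 = 10
s = √(10/3) = 1.82574
r/s = 0 / 1.82574 = 0.00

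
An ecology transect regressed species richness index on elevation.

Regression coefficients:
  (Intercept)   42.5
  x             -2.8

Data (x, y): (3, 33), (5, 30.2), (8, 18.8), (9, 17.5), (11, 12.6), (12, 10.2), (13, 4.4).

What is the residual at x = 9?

e = 0.2

ŷ = 42.5 − 2.8·9 = 17.3
e = 17.5 − 17.3 = 0.2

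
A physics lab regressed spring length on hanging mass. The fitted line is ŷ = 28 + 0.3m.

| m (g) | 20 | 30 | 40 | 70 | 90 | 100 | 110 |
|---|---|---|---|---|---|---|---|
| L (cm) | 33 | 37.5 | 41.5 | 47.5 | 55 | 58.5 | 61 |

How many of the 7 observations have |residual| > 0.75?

m=20: ŷ = 28 + 0.3·20 = 34; e = 33 − 34 = -1
m=30: ŷ = 28 + 0.3·30 = 37; e = 37.5 − 37 = 0.5
m=40: ŷ = 28 + 0.3·40 = 40; e = 41.5 − 40 = 1.5
m=70: ŷ = 28 + 0.3·70 = 49; e = 47.5 − 49 = -1.5
m=90: ŷ = 28 + 0.3·90 = 55; e = 55 − 55 = 0
m=100: ŷ = 28 + 0.3·100 = 58; e = 58.5 − 58 = 0.5
m=110: ŷ = 28 + 0.3·110 = 61; e = 61 − 61 = 0
|e| > 0.75: m=20 (|e|=1), m=40 (|e|=1.5), m=70 (|e|=1.5) → 3

3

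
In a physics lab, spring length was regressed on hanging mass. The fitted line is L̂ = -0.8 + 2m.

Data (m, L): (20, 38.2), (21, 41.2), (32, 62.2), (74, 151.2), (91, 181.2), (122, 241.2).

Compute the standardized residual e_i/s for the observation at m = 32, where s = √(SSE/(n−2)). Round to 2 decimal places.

m=20: L̂ = -0.8 + 2·20 = 39.2; e = 38.2 − 39.2 = -1
m=21: L̂ = -0.8 + 2·21 = 41.2; e = 41.2 − 41.2 = 0
m=32: L̂ = -0.8 + 2·32 = 63.2; e = 62.2 − 63.2 = -1
m=74: L̂ = -0.8 + 2·74 = 147.2; e = 151.2 − 147.2 = 4
m=91: L̂ = -0.8 + 2·91 = 181.2; e = 181.2 − 181.2 = 0
m=122: L̂ = -0.8 + 2·122 = 243.2; e = 241.2 − 243.2 = -2
SSE = 1 + 0 + 1 + 16 + 0 + 4 = 22
s = √(22/4) = 2.34521
e/s = -1 / 2.34521 = -0.43

-0.43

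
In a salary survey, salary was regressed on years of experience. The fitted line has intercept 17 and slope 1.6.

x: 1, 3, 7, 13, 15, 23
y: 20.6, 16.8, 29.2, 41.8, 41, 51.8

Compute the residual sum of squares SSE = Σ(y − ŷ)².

SSE = 50

x=1: ŷ = 17 + 1.6·1 = 18.6; r = 20.6 − 18.6 = 2
x=3: ŷ = 17 + 1.6·3 = 21.8; r = 16.8 − 21.8 = -5
x=7: ŷ = 17 + 1.6·7 = 28.2; r = 29.2 − 28.2 = 1
x=13: ŷ = 17 + 1.6·13 = 37.8; r = 41.8 − 37.8 = 4
x=15: ŷ = 17 + 1.6·15 = 41; r = 41 − 41 = 0
x=23: ŷ = 17 + 1.6·23 = 53.8; r = 51.8 − 53.8 = -2
SSE = 4 + 25 + 1 + 16 + 0 + 4 = 50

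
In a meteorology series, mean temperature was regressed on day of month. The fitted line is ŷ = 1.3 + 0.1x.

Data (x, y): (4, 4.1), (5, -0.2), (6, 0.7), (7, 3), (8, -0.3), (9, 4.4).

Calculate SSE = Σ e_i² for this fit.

x=4: ŷ = 1.3 + 0.1·4 = 1.7; e = 4.1 − 1.7 = 2.4
x=5: ŷ = 1.3 + 0.1·5 = 1.8; e = -0.2 − 1.8 = -2
x=6: ŷ = 1.3 + 0.1·6 = 1.9; e = 0.7 − 1.9 = -1.2
x=7: ŷ = 1.3 + 0.1·7 = 2; e = 3 − 2 = 1
x=8: ŷ = 1.3 + 0.1·8 = 2.1; e = -0.3 − 2.1 = -2.4
x=9: ŷ = 1.3 + 0.1·9 = 2.2; e = 4.4 − 2.2 = 2.2
SSE = 5.76 + 4 + 1.44 + 1 + 5.76 + 4.84 = 22.8

SSE = 22.8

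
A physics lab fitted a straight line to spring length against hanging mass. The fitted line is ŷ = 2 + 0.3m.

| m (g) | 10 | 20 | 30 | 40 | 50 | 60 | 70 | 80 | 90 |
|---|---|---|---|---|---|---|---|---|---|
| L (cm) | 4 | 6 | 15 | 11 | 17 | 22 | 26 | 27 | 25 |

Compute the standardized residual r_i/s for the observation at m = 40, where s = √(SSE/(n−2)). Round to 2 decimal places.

m=10: ŷ = 2 + 0.3·10 = 5; r = 4 − 5 = -1
m=20: ŷ = 2 + 0.3·20 = 8; r = 6 − 8 = -2
m=30: ŷ = 2 + 0.3·30 = 11; r = 15 − 11 = 4
m=40: ŷ = 2 + 0.3·40 = 14; r = 11 − 14 = -3
m=50: ŷ = 2 + 0.3·50 = 17; r = 17 − 17 = 0
m=60: ŷ = 2 + 0.3·60 = 20; r = 22 − 20 = 2
m=70: ŷ = 2 + 0.3·70 = 23; r = 26 − 23 = 3
m=80: ŷ = 2 + 0.3·80 = 26; r = 27 − 26 = 1
m=90: ŷ = 2 + 0.3·90 = 29; r = 25 − 29 = -4
SSE = 1 + 4 + 16 + 9 + 0 + 4 + 9 + 1 + 16 = 60
s = √(60/7) = 2.9277
r/s = -3 / 2.9277 = -1.02

-1.02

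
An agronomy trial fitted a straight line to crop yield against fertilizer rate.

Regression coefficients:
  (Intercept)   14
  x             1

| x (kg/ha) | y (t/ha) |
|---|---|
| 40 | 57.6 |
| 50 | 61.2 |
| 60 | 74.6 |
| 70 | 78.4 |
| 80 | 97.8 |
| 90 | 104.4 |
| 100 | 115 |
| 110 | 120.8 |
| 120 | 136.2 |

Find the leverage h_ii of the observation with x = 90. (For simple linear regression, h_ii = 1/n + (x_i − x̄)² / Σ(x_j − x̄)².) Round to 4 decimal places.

x̄ = (40 + 50 + 60 + 70 + 80 + 90 + 100 + 110 + 120)/9 = 80
Σ(x − x̄)² = 1600 + 900 + 400 + 100 + 0 + 100 + 400 + 900 + 1600 = 6000
h = 1/9 + (10)²/6000 = 0.111111 + 0.0166667 = 0.1278

h = 0.1278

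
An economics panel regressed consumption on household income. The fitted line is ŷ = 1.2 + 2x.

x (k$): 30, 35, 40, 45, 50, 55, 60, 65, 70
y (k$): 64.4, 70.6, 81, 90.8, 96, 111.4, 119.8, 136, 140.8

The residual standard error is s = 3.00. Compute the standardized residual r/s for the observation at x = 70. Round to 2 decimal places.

ŷ = 1.2 + 2·70 = 141.2
r = 140.8 − 141.2 = -0.4
r/s = -0.4 / 3.00 = -0.13

-0.13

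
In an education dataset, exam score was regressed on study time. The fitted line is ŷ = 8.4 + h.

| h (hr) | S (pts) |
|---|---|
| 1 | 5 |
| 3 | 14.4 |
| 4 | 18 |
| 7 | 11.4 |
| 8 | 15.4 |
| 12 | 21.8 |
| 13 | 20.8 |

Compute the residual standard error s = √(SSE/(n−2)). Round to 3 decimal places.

s = 3.976

h=1: ŷ = 8.4 + 1 = 9.4; e = 5 − 9.4 = -4.4
h=3: ŷ = 8.4 + 3 = 11.4; e = 14.4 − 11.4 = 3
h=4: ŷ = 8.4 + 4 = 12.4; e = 18 − 12.4 = 5.6
h=7: ŷ = 8.4 + 7 = 15.4; e = 11.4 − 15.4 = -4
h=8: ŷ = 8.4 + 8 = 16.4; e = 15.4 − 16.4 = -1
h=12: ŷ = 8.4 + 12 = 20.4; e = 21.8 − 20.4 = 1.4
h=13: ŷ = 8.4 + 13 = 21.4; e = 20.8 − 21.4 = -0.6
SSE = 19.36 + 9 + 31.36 + 16 + 1 + 1.96 + 0.36 = 79.04
s = √(79.04/5) = √15.808 ≈ 3.976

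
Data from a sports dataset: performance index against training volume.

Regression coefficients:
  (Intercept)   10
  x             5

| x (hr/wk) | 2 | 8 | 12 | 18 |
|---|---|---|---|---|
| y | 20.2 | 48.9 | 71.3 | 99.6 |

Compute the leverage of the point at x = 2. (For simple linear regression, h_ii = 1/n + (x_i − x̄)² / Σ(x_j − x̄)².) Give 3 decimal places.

h = 0.721

x̄ = (2 + 8 + 12 + 18)/4 = 10
Σ(x − x̄)² = 64 + 4 + 4 + 64 = 136
h = 1/4 + (-8)²/136 = 0.25 + 0.470588 = 0.721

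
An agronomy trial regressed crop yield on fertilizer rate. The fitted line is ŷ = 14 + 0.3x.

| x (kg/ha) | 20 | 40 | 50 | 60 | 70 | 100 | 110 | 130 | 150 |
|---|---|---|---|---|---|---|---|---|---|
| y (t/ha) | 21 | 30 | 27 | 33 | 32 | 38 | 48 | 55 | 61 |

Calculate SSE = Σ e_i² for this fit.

x=20: ŷ = 14 + 0.3·20 = 20; e = 21 − 20 = 1
x=40: ŷ = 14 + 0.3·40 = 26; e = 30 − 26 = 4
x=50: ŷ = 14 + 0.3·50 = 29; e = 27 − 29 = -2
x=60: ŷ = 14 + 0.3·60 = 32; e = 33 − 32 = 1
x=70: ŷ = 14 + 0.3·70 = 35; e = 32 − 35 = -3
x=100: ŷ = 14 + 0.3·100 = 44; e = 38 − 44 = -6
x=110: ŷ = 14 + 0.3·110 = 47; e = 48 − 47 = 1
x=130: ŷ = 14 + 0.3·130 = 53; e = 55 − 53 = 2
x=150: ŷ = 14 + 0.3·150 = 59; e = 61 − 59 = 2
SSE = 1 + 16 + 4 + 1 + 9 + 36 + 1 + 4 + 4 = 76

SSE = 76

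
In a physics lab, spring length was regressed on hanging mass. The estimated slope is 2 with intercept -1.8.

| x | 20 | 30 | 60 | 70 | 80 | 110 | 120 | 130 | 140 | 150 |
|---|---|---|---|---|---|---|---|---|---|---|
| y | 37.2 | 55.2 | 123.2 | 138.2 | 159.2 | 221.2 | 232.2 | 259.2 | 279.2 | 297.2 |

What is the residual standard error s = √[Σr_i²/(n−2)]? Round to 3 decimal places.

x=20: ŷ = -1.8 + 2·20 = 38.2; r = 37.2 − 38.2 = -1
x=30: ŷ = -1.8 + 2·30 = 58.2; r = 55.2 − 58.2 = -3
x=60: ŷ = -1.8 + 2·60 = 118.2; r = 123.2 − 118.2 = 5
x=70: ŷ = -1.8 + 2·70 = 138.2; r = 138.2 − 138.2 = 0
x=80: ŷ = -1.8 + 2·80 = 158.2; r = 159.2 − 158.2 = 1
x=110: ŷ = -1.8 + 2·110 = 218.2; r = 221.2 − 218.2 = 3
x=120: ŷ = -1.8 + 2·120 = 238.2; r = 232.2 − 238.2 = -6
x=130: ŷ = -1.8 + 2·130 = 258.2; r = 259.2 − 258.2 = 1
x=140: ŷ = -1.8 + 2·140 = 278.2; r = 279.2 − 278.2 = 1
x=150: ŷ = -1.8 + 2·150 = 298.2; r = 297.2 − 298.2 = -1
SSE = 1 + 9 + 25 + 0 + 1 + 9 + 36 + 1 + 1 + 1 = 84
s = √(84/8) = √10.5 ≈ 3.240

s = 3.240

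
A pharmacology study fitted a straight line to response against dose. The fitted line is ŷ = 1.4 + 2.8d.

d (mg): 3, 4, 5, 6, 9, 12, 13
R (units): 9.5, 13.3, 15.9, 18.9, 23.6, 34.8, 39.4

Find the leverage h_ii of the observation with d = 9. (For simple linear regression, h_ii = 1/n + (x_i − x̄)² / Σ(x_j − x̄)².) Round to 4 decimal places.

h = 0.1692

d̄ = (3 + 4 + 5 + 6 + 9 + 12 + 13)/7 = 7.42857
Σ(d − d̄)² = 19.6122 + 11.7551 + 5.89796 + 2.04082 + 2.46939 + 20.898 + 31.0408 = 93.7143
h = 1/7 + (1.57143)²/93.7143 = 0.142857 + 0.0263502 = 0.1692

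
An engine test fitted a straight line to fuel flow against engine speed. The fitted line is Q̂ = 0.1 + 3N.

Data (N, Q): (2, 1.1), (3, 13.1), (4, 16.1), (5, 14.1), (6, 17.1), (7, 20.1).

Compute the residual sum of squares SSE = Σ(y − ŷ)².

SSE = 60

N=2: Q̂ = 0.1 + 3·2 = 6.1; r = 1.1 − 6.1 = -5
N=3: Q̂ = 0.1 + 3·3 = 9.1; r = 13.1 − 9.1 = 4
N=4: Q̂ = 0.1 + 3·4 = 12.1; r = 16.1 − 12.1 = 4
N=5: Q̂ = 0.1 + 3·5 = 15.1; r = 14.1 − 15.1 = -1
N=6: Q̂ = 0.1 + 3·6 = 18.1; r = 17.1 − 18.1 = -1
N=7: Q̂ = 0.1 + 3·7 = 21.1; r = 20.1 − 21.1 = -1
SSE = 25 + 16 + 16 + 1 + 1 + 1 = 60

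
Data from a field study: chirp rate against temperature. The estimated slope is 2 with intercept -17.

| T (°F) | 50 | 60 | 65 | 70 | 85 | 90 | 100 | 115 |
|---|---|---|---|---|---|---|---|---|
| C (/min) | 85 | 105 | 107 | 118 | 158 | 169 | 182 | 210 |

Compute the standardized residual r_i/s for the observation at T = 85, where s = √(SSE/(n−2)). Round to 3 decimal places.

1.035

T=50: ŷ = -17 + 2·50 = 83; r = 85 − 83 = 2
T=60: ŷ = -17 + 2·60 = 103; r = 105 − 103 = 2
T=65: ŷ = -17 + 2·65 = 113; r = 107 − 113 = -6
T=70: ŷ = -17 + 2·70 = 123; r = 118 − 123 = -5
T=85: ŷ = -17 + 2·85 = 153; r = 158 − 153 = 5
T=90: ŷ = -17 + 2·90 = 163; r = 169 − 163 = 6
T=100: ŷ = -17 + 2·100 = 183; r = 182 − 183 = -1
T=115: ŷ = -17 + 2·115 = 213; r = 210 − 213 = -3
SSE = 4 + 4 + 36 + 25 + 25 + 36 + 1 + 9 = 140
s = √(140/6) = 4.83046
r/s = 5 / 4.83046 = 1.035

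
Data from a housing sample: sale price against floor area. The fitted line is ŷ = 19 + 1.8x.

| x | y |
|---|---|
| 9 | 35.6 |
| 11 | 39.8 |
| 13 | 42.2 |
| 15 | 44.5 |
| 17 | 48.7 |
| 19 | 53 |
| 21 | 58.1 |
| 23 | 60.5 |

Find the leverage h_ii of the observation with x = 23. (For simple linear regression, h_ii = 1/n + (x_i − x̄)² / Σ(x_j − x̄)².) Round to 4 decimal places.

x̄ = (9 + 11 + 13 + 15 + 17 + 19 + 21 + 23)/8 = 16
Σ(x − x̄)² = 49 + 25 + 9 + 1 + 1 + 9 + 25 + 49 = 168
h = 1/8 + (7)²/168 = 0.125 + 0.291667 = 0.4167

h = 0.4167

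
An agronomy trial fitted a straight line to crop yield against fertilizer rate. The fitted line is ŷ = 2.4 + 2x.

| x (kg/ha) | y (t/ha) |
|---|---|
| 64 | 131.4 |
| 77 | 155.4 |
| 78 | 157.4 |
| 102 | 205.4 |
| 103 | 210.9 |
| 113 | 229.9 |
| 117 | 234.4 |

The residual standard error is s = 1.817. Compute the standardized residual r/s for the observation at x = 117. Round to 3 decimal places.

ŷ = 2.4 + 2·117 = 236.4
r = 234.4 − 236.4 = -2
r/s = -2 / 1.817 = -1.101

-1.101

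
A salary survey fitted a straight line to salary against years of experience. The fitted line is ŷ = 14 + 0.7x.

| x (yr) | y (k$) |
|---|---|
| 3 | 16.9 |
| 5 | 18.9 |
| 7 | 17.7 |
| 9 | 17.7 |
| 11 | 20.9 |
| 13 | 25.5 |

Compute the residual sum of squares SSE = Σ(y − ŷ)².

SSE = 17.2

x=3: ŷ = 14 + 0.7·3 = 16.1; r = 16.9 − 16.1 = 0.8
x=5: ŷ = 14 + 0.7·5 = 17.5; r = 18.9 − 17.5 = 1.4
x=7: ŷ = 14 + 0.7·7 = 18.9; r = 17.7 − 18.9 = -1.2
x=9: ŷ = 14 + 0.7·9 = 20.3; r = 17.7 − 20.3 = -2.6
x=11: ŷ = 14 + 0.7·11 = 21.7; r = 20.9 − 21.7 = -0.8
x=13: ŷ = 14 + 0.7·13 = 23.1; r = 25.5 − 23.1 = 2.4
SSE = 0.64 + 1.96 + 1.44 + 6.76 + 0.64 + 5.76 = 17.2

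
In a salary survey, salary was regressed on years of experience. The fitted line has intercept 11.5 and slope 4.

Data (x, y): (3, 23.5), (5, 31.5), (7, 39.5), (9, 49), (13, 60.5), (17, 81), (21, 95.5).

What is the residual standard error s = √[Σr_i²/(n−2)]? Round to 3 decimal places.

s = 1.643

x=3: ŷ = 11.5 + 4·3 = 23.5; r = 23.5 − 23.5 = 0
x=5: ŷ = 11.5 + 4·5 = 31.5; r = 31.5 − 31.5 = 0
x=7: ŷ = 11.5 + 4·7 = 39.5; r = 39.5 − 39.5 = 0
x=9: ŷ = 11.5 + 4·9 = 47.5; r = 49 − 47.5 = 1.5
x=13: ŷ = 11.5 + 4·13 = 63.5; r = 60.5 − 63.5 = -3
x=17: ŷ = 11.5 + 4·17 = 79.5; r = 81 − 79.5 = 1.5
x=21: ŷ = 11.5 + 4·21 = 95.5; r = 95.5 − 95.5 = 0
SSE = 0 + 0 + 0 + 2.25 + 9 + 2.25 + 0 = 13.5
s = √(13.5/5) = √2.7 ≈ 1.643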